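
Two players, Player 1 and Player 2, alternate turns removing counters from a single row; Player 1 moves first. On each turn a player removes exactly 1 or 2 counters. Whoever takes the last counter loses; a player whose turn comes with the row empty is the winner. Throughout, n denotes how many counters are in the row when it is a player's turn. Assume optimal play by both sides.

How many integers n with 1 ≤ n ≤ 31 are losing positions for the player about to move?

Build the W/L table. Terminal = W. A non-terminal position is W if it has a move to some L; otherwise it is L.
n=0: no move; the opponent has just taken the last counter and therefore loses → W
n=1: →0(W) only, which is W, so L
n=2: →1(L), so W
n=3: →1(L), so W
n=4: →3(W), 2(W) — all W, so L
n=5: →4(L), so W
n=6: →4(L), so W
n=7: →6(W), 5(W) — all W, so L
n=8: →7(L), so W
n=9: →7(L), so W
n=10: →9(W), 8(W) — all W, so L
n=11: →10(L), so W
n=12: →10(L), so W
n=13: →12(W), 11(W) — all W, so L
n=14: →13(L), so W
n=15: →13(L), so W
n=16: →15(W), 14(W) — all W, so L
n=17: →16(L), so W
n=18: →16(L), so W
n=19: →18(W), 17(W) — all W, so L
n=20: →19(L), so W
n=21: →19(L), so W
n=22: →21(W), 20(W) — all W, so L
n=23: →22(L), so W
n=24: →22(L), so W
n=25: →24(W), 23(W) — all W, so L
n=26: →25(L), so W
n=27: →25(L), so W
n=28: →27(W), 26(W) — all W, so L
n=29: →28(L), so W
n=30: →28(L), so W
n=31: →30(W), 29(W) — all W, so L
L entries with 1 ≤ n ≤ 31 (the range starts at n=1): n = 1, 4, 7, 10, 13, 16, 19, 22, 25, 28, 31; that makes 11.

11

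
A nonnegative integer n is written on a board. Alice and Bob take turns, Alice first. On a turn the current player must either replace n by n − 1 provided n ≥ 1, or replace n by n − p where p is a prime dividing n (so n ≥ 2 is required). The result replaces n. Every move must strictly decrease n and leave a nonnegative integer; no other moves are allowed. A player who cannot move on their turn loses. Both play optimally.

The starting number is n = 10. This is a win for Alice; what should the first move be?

Use the standard recursion: the mover loses at a terminal position; elsewhere, the mover wins exactly when some move hands the opponent an L position.
n=0: no move → L
n=1: reaches L-position 0 → W
n=2: reaches L-position 0 → W
n=3: reaches L-position 0 → W
n=4: only reaches 2(W), 3(W), all W → L
n=5: reaches L-position 0 → W
n=6: reaches L-position 4 → W
n=7: reaches L-position 0 → W
n=8: only reaches 6(W), 7(W), all W → L
n=9: reaches L-position 8 → W
n=10: reaches L-position 8 → W
From 10, the L positions reachable in one move are: 8.

Move to 8.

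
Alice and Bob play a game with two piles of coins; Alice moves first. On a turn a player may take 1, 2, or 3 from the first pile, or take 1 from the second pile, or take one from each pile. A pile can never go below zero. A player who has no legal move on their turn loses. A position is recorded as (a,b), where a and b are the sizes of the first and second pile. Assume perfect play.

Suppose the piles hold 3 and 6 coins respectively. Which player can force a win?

Alice wins.

Work bottom-up. With no move the player to move loses. Otherwise the position is W if at least one move leads to an L position for the opponent, and L if every move leads to a W.
No move ever increases a pile, so every position that can arise here has a ≤ 3 and b ≤ 6; it is enough to label the cells with 0 ≤ a ≤ 3 and 0 ≤ b ≤ 6.
Every move lowers a or b (never raises either), so fill the grid row by row in increasing a, and left to right within a row: each cell's successors are then already labelled.
      b=0  b=1  b=2  b=3  b=4  b=5  b=6
a=0:    L    W    L    W    L    W    L
a=1:    W    W    W    W    W    W    W
a=2:    W    L    W    L    W    L    W
a=3:    W    W    W    W    W    W    W
Cells with no legal move (terminal, hence L): (0,0).
The remaining L cells, each justified by listing all of its moves:
(0,2): only reaches (0,1)(W), which is W → L
(0,4): only reaches (0,3)(W), which is W → L
(0,6): only reaches (0,5)(W), which is W → L
(2,1): only reaches (1,1)(W), (0,1)(W), (2,0)(W), (1,0)(W), all W → L
(2,3): only reaches (1,3)(W), (0,3)(W), (2,2)(W), (1,2)(W), all W → L
(2,5): only reaches (1,5)(W), (0,5)(W), (2,4)(W), (1,4)(W), all W → L
Every other cell has at least one move into one of the L cells above, so it is W.
From (3,6) Alice can move to (0,6), reaching an L position.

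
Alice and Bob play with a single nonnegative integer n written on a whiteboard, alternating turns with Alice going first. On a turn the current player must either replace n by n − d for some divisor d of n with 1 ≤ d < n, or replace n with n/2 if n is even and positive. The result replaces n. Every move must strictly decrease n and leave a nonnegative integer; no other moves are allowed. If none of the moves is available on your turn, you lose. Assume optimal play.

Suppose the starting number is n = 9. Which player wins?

Work bottom-up. With no move the player to move loses. Otherwise the position is W if at least one move leads to an L position for the opponent, and L if every move leads to a W.
n=0: no move → L
n=1: no move → L
n=2: can move to 1, which is L ⇒ W
n=3: the only move is to 2(W), a W ⇒ L
n=4: can move to 3, which is L ⇒ W
n=5: the only move is to 4(W), a W ⇒ L
n=6: can move to 3, which is L ⇒ W
n=7: the only move is to 6(W), a W ⇒ L
n=8: can move to 7, which is L ⇒ W
n=9: moves to 6(W), 8(W); every one is W ⇒ L
The starting position 9 is L: whatever Alice does, the opponent receives a W position.

Bob wins.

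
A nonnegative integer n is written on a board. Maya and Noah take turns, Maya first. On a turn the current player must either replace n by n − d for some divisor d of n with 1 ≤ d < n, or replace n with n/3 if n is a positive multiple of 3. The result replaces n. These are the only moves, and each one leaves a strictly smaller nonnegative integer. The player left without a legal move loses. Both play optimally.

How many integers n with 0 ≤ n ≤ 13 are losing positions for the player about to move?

7

Positions with no move are L. A position that does have a move is losing for the player to move precisely when every available move leads to a winning position for the opponent. Fill in the labels:
n=0: no move → L
n=1: no move → L
n=2: →1(L), so W
n=3: →1(L), so W
n=4: →2(W), 3(W) — all W, so L
n=5: →4(L), so W
n=6: →4(L), so W
n=7: →6(W) only, which is W, so L
n=8: →4(L), so W
n=9: →3(W), 6(W), 8(W) — all W, so L
n=10: →9(L), so W
n=11: →10(W) only, which is W, so L
n=12: →4(L), so W
n=13: →12(W) only, which is W, so L
L entries with 0 ≤ n ≤ 13: n = 0, 1, 4, 7, 9, 11, 13; that makes 7.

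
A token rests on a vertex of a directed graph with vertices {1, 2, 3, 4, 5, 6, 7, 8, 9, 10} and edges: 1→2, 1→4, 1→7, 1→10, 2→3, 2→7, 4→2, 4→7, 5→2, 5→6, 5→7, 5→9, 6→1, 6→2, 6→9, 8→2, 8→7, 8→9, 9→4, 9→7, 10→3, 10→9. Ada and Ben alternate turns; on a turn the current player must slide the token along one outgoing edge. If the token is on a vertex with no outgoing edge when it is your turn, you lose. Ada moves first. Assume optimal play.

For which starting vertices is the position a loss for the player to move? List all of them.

3, 6, 7

Compute win/loss labels from the base case upward. A position with no move is L. Any other position is W if it can reach an L in one move, else L.
Every edge goes from a vertex to one that appears earlier in the order 7, 3, 2, 4, 9, 10, 1, 8, 6, 5, so processing vertices in that order labels each vertex after all of its successors.
7: no outgoing edge → L
3: no outgoing edge → L
2: W (go to 3, an L position)
4: W (go to 7, an L position)
9: W (go to 7, an L position)
10: W (go to 3, an L position)
1: W (go to 7, an L position)
8: W (go to 7, an L position)
6: L (options 1(W), 9(W), 2(W) are all W)
5: W (go to 6, an L position)
The losing starting vertices are exactly the entries labelled L in this table (3 of them).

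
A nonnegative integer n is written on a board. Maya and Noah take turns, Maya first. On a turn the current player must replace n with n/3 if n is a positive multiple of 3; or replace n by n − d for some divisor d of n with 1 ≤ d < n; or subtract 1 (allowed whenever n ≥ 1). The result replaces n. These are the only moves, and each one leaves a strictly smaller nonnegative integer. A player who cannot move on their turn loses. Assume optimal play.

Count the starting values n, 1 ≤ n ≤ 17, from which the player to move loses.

7

Positions with no move are L. A position that does have a move is losing for the player to move precisely when every available move leads to a winning position for the opponent. Fill in the labels:
n=0: no move → L
n=1: reaches L-position 0 → W
n=2: only reaches 1(W), which is W → L
n=3: reaches L-position 2 → W
n=4: reaches L-position 2 → W
n=5: only reaches 4(W), which is W → L
n=6: reaches L-position 2 → W
n=7: only reaches 6(W), which is W → L
n=8: reaches L-position 7 → W
n=9: only reaches 3(W), 6(W), 8(W), all W → L
n=10: reaches L-position 5 → W
n=11: only reaches 10(W), which is W → L
n=12: reaches L-position 9 → W
n=13: only reaches 12(W), which is W → L
n=14: reaches L-position 7 → W
n=15: reaches L-position 5 → W
n=16: only reaches 8(W), 12(W), 14(W), 15(W), all W → L
n=17: reaches L-position 16 → W
L entries with 1 ≤ n ≤ 17 (n=0 is outside the asked range and is not counted): n = 2, 5, 7, 9, 11, 13, 16; that makes 7.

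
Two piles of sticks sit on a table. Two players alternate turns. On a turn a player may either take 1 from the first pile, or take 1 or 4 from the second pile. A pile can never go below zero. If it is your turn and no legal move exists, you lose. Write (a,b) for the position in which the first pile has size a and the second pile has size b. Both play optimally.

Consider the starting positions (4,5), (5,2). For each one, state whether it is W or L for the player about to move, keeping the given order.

Use the standard recursion: the mover loses at a terminal position; elsewhere, the mover wins exactly when some move hands the opponent an L position.
No move ever increases a pile, so every position that can arise here has a ≤ 5 and b ≤ 5; it is enough to label the cells with 0 ≤ a ≤ 5 and 0 ≤ b ≤ 5.
Every move lowers a or b (never raises either), so fill the grid row by row in increasing a, and left to right within a row: each cell's successors are then already labelled.
      b=0  b=1  b=2  b=3  b=4  b=5
a=0:    L    W    L    W    W    L
a=1:    W    L    W    L    W    W
a=2:    L    W    L    W    W    L
a=3:    W    L    W    L    W    W
a=4:    L    W    L    W    W    L
a=5:    W    L    W    L    W    W
Cells with no legal move (terminal, hence L): (0,0).
The remaining L cells, each justified by listing all of its moves:
(0,2): the only move is to (0,1)(W), a W ⇒ L
(0,5): moves to (0,4)(W), (0,1)(W); every one is W ⇒ L
(1,1): moves to (0,1)(W), (1,0)(W); every one is W ⇒ L
(1,3): moves to (0,3)(W), (1,2)(W); every one is W ⇒ L
(2,0): the only move is to (1,0)(W), a W ⇒ L
(2,2): moves to (1,2)(W), (2,1)(W); every one is W ⇒ L
(2,5): moves to (1,5)(W), (2,4)(W), (2,1)(W); every one is W ⇒ L
(3,1): moves to (2,1)(W), (3,0)(W); every one is W ⇒ L
(3,3): moves to (2,3)(W), (3,2)(W); every one is W ⇒ L
(4,0): the only move is to (3,0)(W), a W ⇒ L
(4,2): moves to (3,2)(W), (4,1)(W); every one is W ⇒ L
(4,5): moves to (3,5)(W), (4,4)(W), (4,1)(W); every one is W ⇒ L
(5,1): moves to (4,1)(W), (5,0)(W); every one is W ⇒ L
(5,3): moves to (4,3)(W), (5,2)(W); every one is W ⇒ L
Every other cell has at least one move into one of the L cells above, so it is W.
(4,5): one of the L cells justified above, so L
(5,2): the move to (4,2) reaches an L cell, so W

(4,5): L, (5,2): W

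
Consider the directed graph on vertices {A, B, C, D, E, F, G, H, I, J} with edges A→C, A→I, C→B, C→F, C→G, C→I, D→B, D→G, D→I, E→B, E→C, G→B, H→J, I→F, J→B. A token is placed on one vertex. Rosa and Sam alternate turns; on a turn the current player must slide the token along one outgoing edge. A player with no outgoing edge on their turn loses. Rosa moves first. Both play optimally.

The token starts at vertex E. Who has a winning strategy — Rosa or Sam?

Rosa wins.

Positions with no move are L. A position that does have a move is losing for the player to move precisely when every available move leads to a winning position for the opponent. Fill in the labels:
Every edge goes from a vertex to one that appears earlier in the order F, B, G, I, D, C, J, A, H, E, so processing vertices in that order labels each vertex after all of its successors.
F: no outgoing edge → L
B: no outgoing edge → L
G: reaches L-position B → W
I: reaches L-position F → W
D: reaches L-position B → W
C: reaches L-position B → W
J: reaches L-position B → W
A: only reaches C(W), I(W), all W → L
H: only reaches J(W), which is W → L
E: reaches L-position B → W
From E Rosa can move to B, reaching an L position.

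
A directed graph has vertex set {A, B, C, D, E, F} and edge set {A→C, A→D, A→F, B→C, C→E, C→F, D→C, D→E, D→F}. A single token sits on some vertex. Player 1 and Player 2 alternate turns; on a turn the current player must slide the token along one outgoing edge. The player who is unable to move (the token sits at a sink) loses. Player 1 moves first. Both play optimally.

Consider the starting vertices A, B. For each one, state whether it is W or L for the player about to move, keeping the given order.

Use the standard recursion: the mover loses at a terminal position; elsewhere, the mover wins exactly when some move hands the opponent an L position.
Every edge goes from a vertex to one that appears earlier in the order F, E, C, D, A, B, so processing vertices in that order labels each vertex after all of its successors.
F: no outgoing edge → L
E: no outgoing edge → L
C: can move to E, which is L ⇒ W
D: can move to E, which is L ⇒ W
A: can move to F, which is L ⇒ W
B: the only move is to C(W), a W ⇒ L

A: W, B: L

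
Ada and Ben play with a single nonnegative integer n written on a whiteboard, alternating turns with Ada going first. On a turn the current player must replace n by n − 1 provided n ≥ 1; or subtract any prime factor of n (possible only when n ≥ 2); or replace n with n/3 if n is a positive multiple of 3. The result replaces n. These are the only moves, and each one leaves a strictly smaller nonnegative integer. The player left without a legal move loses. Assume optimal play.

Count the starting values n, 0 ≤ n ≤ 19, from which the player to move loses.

5

Build the W/L table. Terminal = L. A non-terminal position is W if it has a move to some L; otherwise it is L.
n=0: no move → L
n=1: →0(L), so W
n=2: →0(L), so W
n=3: →0(L), so W
n=4: →2(W), 3(W) — all W, so L
n=5: →0(L), so W
n=6: →4(L), so W
n=7: →0(L), so W
n=8: →6(W), 7(W) — all W, so L
n=9: →8(L), so W
n=10: →8(L), so W
n=11: →0(L), so W
n=12: →4(L), so W
n=13: →0(L), so W
n=14: →7(W), 12(W), 13(W) — all W, so L
n=15: →14(L), so W
n=16: →14(L), so W
n=17: →0(L), so W
n=18: →6(W), 15(W), 16(W), 17(W) — all W, so L
n=19: →0(L), so W
L entries with 0 ≤ n ≤ 19: n = 0, 4, 8, 14, 18; that makes 5.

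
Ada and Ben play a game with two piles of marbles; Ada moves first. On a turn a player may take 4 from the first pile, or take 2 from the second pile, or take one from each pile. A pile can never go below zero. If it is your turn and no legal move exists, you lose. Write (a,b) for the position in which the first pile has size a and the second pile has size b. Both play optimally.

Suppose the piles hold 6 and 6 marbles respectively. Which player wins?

Ada wins.

Use the standard recursion: the mover loses at a terminal position; elsewhere, the mover wins exactly when some move hands the opponent an L position.
No move ever increases a pile, so every position that can arise here has a ≤ 6 and b ≤ 6; it is enough to label the cells with 0 ≤ a ≤ 6 and 0 ≤ b ≤ 6.
Every move lowers a or b (never raises either), so fill the grid row by row in increasing a, and left to right within a row: each cell's successors are then already labelled.
      b=0  b=1  b=2  b=3  b=4  b=5  b=6
a=0:    L    L    W    W    L    L    W
a=1:    L    W    W    L    L    W    W
a=2:    L    W    W    L    W    W    L
a=3:    L    W    W    L    W    W    L
a=4:    W    W    L    L    W    W    L
a=5:    W    L    L    W    W    L    L
a=6:    W    L    W    W    L    L    W
Cells with no legal move (terminal, hence L): (0,0), (0,1), (1,0), (2,0), (3,0).
The remaining L cells, each justified by listing all of its moves:
(0,4): the only move is to (0,2)(W), a W ⇒ L
(0,5): the only move is to (0,3)(W), a W ⇒ L
(1,3): moves to (1,1)(W), (0,2)(W); every one is W ⇒ L
(1,4): moves to (1,2)(W), (0,3)(W); every one is W ⇒ L
(2,3): moves to (2,1)(W), (1,2)(W); every one is W ⇒ L
(2,6): moves to (2,4)(W), (1,5)(W); every one is W ⇒ L
(3,3): moves to (3,1)(W), (2,2)(W); every one is W ⇒ L
(3,6): moves to (3,4)(W), (2,5)(W); every one is W ⇒ L
(4,2): moves to (0,2)(W), (4,0)(W), (3,1)(W); every one is W ⇒ L
(4,3): moves to (0,3)(W), (4,1)(W), (3,2)(W); every one is W ⇒ L
(4,6): moves to (0,6)(W), (4,4)(W), (3,5)(W); every one is W ⇒ L
(5,1): moves to (1,1)(W), (4,0)(W); every one is W ⇒ L
(5,2): moves to (1,2)(W), (5,0)(W), (4,1)(W); every one is W ⇒ L
(5,5): moves to (1,5)(W), (5,3)(W), (4,4)(W); every one is W ⇒ L
(5,6): moves to (1,6)(W), (5,4)(W), (4,5)(W); every one is W ⇒ L
(6,1): moves to (2,1)(W), (5,0)(W); every one is W ⇒ L
(6,4): moves to (2,4)(W), (6,2)(W), (5,3)(W); every one is W ⇒ L
(6,5): moves to (2,5)(W), (6,3)(W), (5,4)(W); every one is W ⇒ L
Every other cell has at least one move into one of the L cells above, so it is W.
From (6,6) Ada can move to (2,6), reaching an L position.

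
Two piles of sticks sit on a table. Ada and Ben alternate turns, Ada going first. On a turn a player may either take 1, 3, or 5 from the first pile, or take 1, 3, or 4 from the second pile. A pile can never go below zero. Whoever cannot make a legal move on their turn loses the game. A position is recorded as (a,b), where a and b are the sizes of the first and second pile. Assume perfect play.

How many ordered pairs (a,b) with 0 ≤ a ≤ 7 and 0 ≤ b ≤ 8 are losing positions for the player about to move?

24

Label each position W (a win for the player to move) or L (a loss). A position with no legal move is L; any other position is W exactly when some move reaches an L, and L when every move reaches a W.
Every move lowers a or b (never raises either), so fill the grid row by row in increasing a, and left to right within a row: each cell's successors are then already labelled.
      b=0  b=1  b=2  b=3  b=4  b=5  b=6  b=7  b=8
a=0:    L    W    L    W    W    W    W    L    W
a=1:    W    L    W    L    W    W    W    W    L
a=2:    L    W    L    W    W    W    W    L    W
a=3:    W    L    W    L    W    W    W    W    L
a=4:    L    W    L    W    W    W    W    L    W
a=5:    W    L    W    L    W    W    W    W    L
a=6:    L    W    L    W    W    W    W    L    W
a=7:    W    L    W    L    W    W    W    W    L
Cells with no legal move (terminal, hence L): (0,0).
The remaining L cells, each justified by listing all of its moves:
(0,2): the only move is to (0,1)(W), a W ⇒ L
(0,7): moves to (0,6)(W), (0,4)(W), (0,3)(W); every one is W ⇒ L
(1,1): moves to (0,1)(W), (1,0)(W); every one is W ⇒ L
(1,3): moves to (0,3)(W), (1,2)(W), (1,0)(W); every one is W ⇒ L
(1,8): moves to (0,8)(W), (1,7)(W), (1,5)(W), (1,4)(W); every one is W ⇒ L
(2,0): the only move is to (1,0)(W), a W ⇒ L
(2,2): moves to (1,2)(W), (2,1)(W); every one is W ⇒ L
(2,7): moves to (1,7)(W), (2,6)(W), (2,4)(W), (2,3)(W); every one is W ⇒ L
(3,1): moves to (2,1)(W), (0,1)(W), (3,0)(W); every one is W ⇒ L
(3,3): moves to (2,3)(W), (0,3)(W), (3,2)(W), (3,0)(W); every one is W ⇒ L
(3,8): moves to (2,8)(W), (0,8)(W), (3,7)(W), (3,5)(W), (3,4)(W); every one is W ⇒ L
(4,0): moves to (3,0)(W), (1,0)(W); every one is W ⇒ L
(4,2): moves to (3,2)(W), (1,2)(W), (4,1)(W); every one is W ⇒ L
(4,7): moves to (3,7)(W), (1,7)(W), (4,6)(W), (4,4)(W), (4,3)(W); every one is W ⇒ L
(5,1): moves to (4,1)(W), (2,1)(W), (0,1)(W), (5,0)(W); every one is W ⇒ L
(5,3): moves to (4,3)(W), (2,3)(W), (0,3)(W), (5,2)(W), (5,0)(W); every one is W ⇒ L
(5,8): moves to (4,8)(W), (2,8)(W), (0,8)(W), (5,7)(W), (5,5)(W), (5,4)(W); every one is W ⇒ L
(6,0): moves to (5,0)(W), (3,0)(W), (1,0)(W); every one is W ⇒ L
(6,2): moves to (5,2)(W), (3,2)(W), (1,2)(W), (6,1)(W); every one is W ⇒ L
(6,7): moves to (5,7)(W), (3,7)(W), (1,7)(W), (6,6)(W), (6,4)(W), (6,3)(W); every one is W ⇒ L
(7,1): moves to (6,1)(W), (4,1)(W), (2,1)(W), (7,0)(W); every one is W ⇒ L
(7,3): moves to (6,3)(W), (4,3)(W), (2,3)(W), (7,2)(W), (7,0)(W); every one is W ⇒ L
(7,8): moves to (6,8)(W), (4,8)(W), (2,8)(W), (7,7)(W), (7,5)(W), (7,4)(W); every one is W ⇒ L
Every other cell has at least one move into one of the L cells above, so it is W.
L cells per row: a=0: 3, a=1: 3, a=2: 3, a=3: 3, a=4: 3, a=5: 3, a=6: 3, a=7: 3; total 24.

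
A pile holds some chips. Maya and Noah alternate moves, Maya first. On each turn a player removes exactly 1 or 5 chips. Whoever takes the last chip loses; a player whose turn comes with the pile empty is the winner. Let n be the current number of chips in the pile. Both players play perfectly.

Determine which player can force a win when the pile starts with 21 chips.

Compute win/loss labels from the base case upward. A position with no move is W. Any other position is W if it can reach an L in one move, else L.
n=0: no move; the opponent has just taken the last chip and therefore loses → W
n=1: L (sole option 0(W) is W)
n=2: W (go to 1, an L position)
n=3: L (sole option 2(W) is W)
n=4: W (go to 3, an L position)
n=5: L (options 4(W), 0(W) are all W)
n=6: W (go to 5, an L position)
n=7: L (options 6(W), 2(W) are all W)
n=8: W (go to 7, an L position)
n=9: L (options 8(W), 4(W) are all W)
n=10: W (go to 9, an L position)
n=11: L (options 10(W), 6(W) are all W)
n=12: W (go to 11, an L position)
n=13: L (options 12(W), 8(W) are all W)
n=14: W (go to 13, an L position)
n=15: L (options 14(W), 10(W) are all W)
n=16: W (go to 15, an L position)
n=17: L (options 16(W), 12(W) are all W)
n=18: W (go to 17, an L position)
n=19: L (options 18(W), 14(W) are all W)
n=20: W (go to 19, an L position)
n=21: L (options 20(W), 16(W) are all W)
The starting position 21 is L: whatever Maya does, the opponent receives a W position.

Noah wins.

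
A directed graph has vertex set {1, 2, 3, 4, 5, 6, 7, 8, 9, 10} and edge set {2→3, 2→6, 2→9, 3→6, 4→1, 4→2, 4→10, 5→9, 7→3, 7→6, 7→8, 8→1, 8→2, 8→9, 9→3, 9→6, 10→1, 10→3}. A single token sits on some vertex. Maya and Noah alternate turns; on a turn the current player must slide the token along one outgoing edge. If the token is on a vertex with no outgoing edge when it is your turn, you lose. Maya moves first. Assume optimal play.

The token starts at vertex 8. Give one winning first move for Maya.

Classify positions by backward induction: terminal positions (no move available) are L. From any other position, the mover wins iff some move reaches an L.
Every edge goes from a vertex to one that appears earlier in the order 6, 1, 3, 9, 2, 10, 5, 8, 7, 4, so processing vertices in that order labels each vertex after all of its successors.
6: no outgoing edge → L
1: no outgoing edge → L
3: can move to 6, which is L ⇒ W
9: can move to 6, which is L ⇒ W
2: can move to 6, which is L ⇒ W
10: can move to 1, which is L ⇒ W
5: the only move is to 9(W), a W ⇒ L
8: can move to 1, which is L ⇒ W
7: can move to 6, which is L ⇒ W
4: can move to 1, which is L ⇒ W
From 8, the L positions reachable in one move are: 1.

Move to 1.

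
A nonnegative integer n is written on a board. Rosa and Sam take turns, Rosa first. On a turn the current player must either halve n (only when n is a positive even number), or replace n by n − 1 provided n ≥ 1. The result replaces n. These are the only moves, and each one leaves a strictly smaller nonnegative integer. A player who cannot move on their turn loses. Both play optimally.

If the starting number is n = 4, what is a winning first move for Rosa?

Move to 2.

Work bottom-up. With no move the player to move loses. Otherwise the position is W if at least one move leads to an L position for the opponent, and L if every move leads to a W.
n=0: no move → L
n=1: can move to 0, which is L ⇒ W
n=2: the only move is to 1(W), a W ⇒ L
n=3: can move to 2, which is L ⇒ W
n=4: can move to 2, which is L ⇒ W
From 4, the L positions reachable in one move are: 2.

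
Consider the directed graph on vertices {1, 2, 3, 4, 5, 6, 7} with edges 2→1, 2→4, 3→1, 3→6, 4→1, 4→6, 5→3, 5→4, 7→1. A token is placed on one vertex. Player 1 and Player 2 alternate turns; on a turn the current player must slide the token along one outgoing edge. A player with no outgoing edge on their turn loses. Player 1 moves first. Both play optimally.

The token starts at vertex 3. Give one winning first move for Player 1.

Label each position W (a win for the player to move) or L (a loss). A position with no legal move is L; any other position is W exactly when some move reaches an L, and L when every move reaches a W.
Every edge goes from a vertex to one that appears earlier in the order 1, 6, 4, 7, 3, 5, 2, so processing vertices in that order labels each vertex after all of its successors.
1: no outgoing edge → L
6: no outgoing edge → L
4: W (go to 6, an L position)
7: W (go to 1, an L position)
3: W (go to 6, an L position)
5: L (options 3(W), 4(W) are all W)
2: W (go to 1, an L position)
From 3, the L positions reachable in one move are: 6, 1. Any move reaching one of these is winning.

Move to 6.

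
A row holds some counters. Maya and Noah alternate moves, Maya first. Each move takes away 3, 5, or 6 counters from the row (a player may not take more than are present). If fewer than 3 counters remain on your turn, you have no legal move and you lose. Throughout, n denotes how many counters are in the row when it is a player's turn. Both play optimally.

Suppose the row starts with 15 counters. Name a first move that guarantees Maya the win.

Remove 5, leaving 10.

Positions with no move are L. A position that does have a move is losing for the player to move precisely when every available move leads to a winning position for the opponent. Fill in the labels:
n=0: no move → L
n=1: no move → L
n=2: no move → L
n=3: →0(L), so W
n=4: →1(L), so W
n=5: →2(L), so W
n=6: →1(L), so W
n=7: →2(L), so W
n=8: →2(L), so W
n=9: →6(W), 4(W), 3(W) — all W, so L
n=10: →7(W), 5(W), 4(W) — all W, so L
n=11: →8(W), 6(W), 5(W) — all W, so L
n=12: →9(L), so W
n=13: →10(L), so W
n=14: →11(L), so W
n=15: →10(L), so W
From 15, the L positions reachable in one move are: 10, 9. Any move reaching one of these is winning.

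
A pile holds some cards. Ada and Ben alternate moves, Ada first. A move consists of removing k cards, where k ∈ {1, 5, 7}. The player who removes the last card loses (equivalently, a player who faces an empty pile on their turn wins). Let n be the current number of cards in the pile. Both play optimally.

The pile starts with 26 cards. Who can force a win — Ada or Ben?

Ada wins.

Build the W/L table. Terminal = W. A non-terminal position is W if it has a move to some L; otherwise it is L.
n=0: no move; the opponent has just taken the last card and therefore loses → W
n=1: →0(W) only, which is W, so L
n=2: →1(L), so W
n=3: →2(W) only, which is W, so L
n=4: →3(L), so W
n=5: →4(W), 0(W) — all W, so L
n=6: →5(L), so W
n=7: →6(W), 2(W), 0(W) — all W, so L
n=8: →7(L), so W
n=9: →8(W), 4(W), 2(W) — all W, so L
n=10: →9(L), so W
n=11: →10(W), 6(W), 4(W) — all W, so L
n=12: →11(L), so W
n=13: →12(W), 8(W), 6(W) — all W, so L
n=14: →13(L), so W
n=15: →14(W), 10(W), 8(W) — all W, so L
n=16: →15(L), so W
n=17: →16(W), 12(W), 10(W) — all W, so L
n=18: →17(L), so W
n=19: →18(W), 14(W), 12(W) — all W, so L
n=20: →19(L), so W
n=21: →20(W), 16(W), 14(W) — all W, so L
n=22: →21(L), so W
n=23: →22(W), 18(W), 16(W) — all W, so L
n=24: →23(L), so W
n=25: →24(W), 20(W), 18(W) — all W, so L
n=26: →25(L), so W
The starting position 26 is W: Ada should remove 1, leaving 25, handing over an L position.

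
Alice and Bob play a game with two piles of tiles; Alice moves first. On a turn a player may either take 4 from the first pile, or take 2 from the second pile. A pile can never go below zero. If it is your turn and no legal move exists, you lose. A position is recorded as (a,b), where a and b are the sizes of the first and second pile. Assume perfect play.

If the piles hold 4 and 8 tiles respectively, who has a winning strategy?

Alice wins.

Use the standard recursion: the mover loses at a terminal position; elsewhere, the mover wins exactly when some move hands the opponent an L position.
No move ever increases a pile, so every position that can arise here has a ≤ 4 and b ≤ 8; it is enough to label the cells with 0 ≤ a ≤ 4 and 0 ≤ b ≤ 8.
Every move lowers a or b (never raises either), so fill the grid row by row in increasing a, and left to right within a row: each cell's successors are then already labelled.
      b=0  b=1  b=2  b=3  b=4  b=5  b=6  b=7  b=8
a=0:    L    L    W    W    L    L    W    W    L
a=1:    L    L    W    W    L    L    W    W    L
a=2:    L    L    W    W    L    L    W    W    L
a=3:    L    L    W    W    L    L    W    W    L
a=4:    W    W    L    L    W    W    L    L    W
Cells with no legal move (terminal, hence L): (0,0), (0,1), (1,0), (1,1), (2,0), (2,1), (3,0), (3,1).
The remaining L cells, each justified by listing all of its moves:
(0,4): the only move is to (0,2)(W), a W ⇒ L
(0,5): the only move is to (0,3)(W), a W ⇒ L
(0,8): the only move is to (0,6)(W), a W ⇒ L
(1,4): the only move is to (1,2)(W), a W ⇒ L
(1,5): the only move is to (1,3)(W), a W ⇒ L
(1,8): the only move is to (1,6)(W), a W ⇒ L
(2,4): the only move is to (2,2)(W), a W ⇒ L
(2,5): the only move is to (2,3)(W), a W ⇒ L
(2,8): the only move is to (2,6)(W), a W ⇒ L
(3,4): the only move is to (3,2)(W), a W ⇒ L
(3,5): the only move is to (3,3)(W), a W ⇒ L
(3,8): the only move is to (3,6)(W), a W ⇒ L
(4,2): moves to (0,2)(W), (4,0)(W); every one is W ⇒ L
(4,3): moves to (0,3)(W), (4,1)(W); every one is W ⇒ L
(4,6): moves to (0,6)(W), (4,4)(W); every one is W ⇒ L
(4,7): moves to (0,7)(W), (4,5)(W); every one is W ⇒ L
Every other cell has at least one move into one of the L cells above, so it is W.
From (4,8) Alice can move to (0,8), reaching an L position.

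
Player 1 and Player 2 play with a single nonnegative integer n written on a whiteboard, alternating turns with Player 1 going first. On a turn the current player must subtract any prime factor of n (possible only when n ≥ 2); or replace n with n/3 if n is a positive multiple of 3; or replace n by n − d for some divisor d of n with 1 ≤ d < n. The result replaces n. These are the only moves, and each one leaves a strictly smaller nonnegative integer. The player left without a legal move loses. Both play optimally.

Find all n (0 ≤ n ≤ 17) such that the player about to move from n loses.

0, 1, 4, 9, 14

Classify positions by backward induction: terminal positions (no move available) are L. From any other position, the mover wins iff some move reaches an L.
n=0: no move → L
n=1: no move → L
n=2: reaches L-position 0 → W
n=3: reaches L-position 0 → W
n=4: only reaches 2(W), 3(W), all W → L
n=5: reaches L-position 0 → W
n=6: reaches L-position 4 → W
n=7: reaches L-position 0 → W
n=8: reaches L-position 4 → W
n=9: only reaches 3(W), 6(W), 8(W), all W → L
n=10: reaches L-position 9 → W
n=11: reaches L-position 0 → W
n=12: reaches L-position 4 → W
n=13: reaches L-position 0 → W
n=14: only reaches 7(W), 12(W), 13(W), all W → L
n=15: reaches L-position 14 → W
n=16: reaches L-position 14 → W
n=17: reaches L-position 0 → W
Reading off the rows marked L gives the requested list; there are 5 such values of n.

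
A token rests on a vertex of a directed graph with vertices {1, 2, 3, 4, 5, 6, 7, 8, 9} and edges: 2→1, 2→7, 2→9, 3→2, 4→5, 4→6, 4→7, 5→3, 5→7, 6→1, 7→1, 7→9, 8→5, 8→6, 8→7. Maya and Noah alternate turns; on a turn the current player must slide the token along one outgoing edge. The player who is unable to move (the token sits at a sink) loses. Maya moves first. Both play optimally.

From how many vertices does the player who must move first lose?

Classify positions by backward induction: terminal positions (no move available) are L. From any other position, the mover wins iff some move reaches an L.
Every edge goes from a vertex to one that appears earlier in the order 9, 1, 7, 2, 6, 3, 5, 8, 4, so processing vertices in that order labels each vertex after all of its successors.
9: no outgoing edge → L
1: no outgoing edge → L
7: can move to 1, which is L ⇒ W
2: can move to 1, which is L ⇒ W
6: can move to 1, which is L ⇒ W
3: the only move is to 2(W), a W ⇒ L
5: can move to 3, which is L ⇒ W
8: moves to 5(W), 6(W), 7(W); every one is W ⇒ L
4: moves to 5(W), 6(W), 7(W); every one is W ⇒ L
The L vertices are 1, 3, 4, 8, 9; that is 5 in all.

5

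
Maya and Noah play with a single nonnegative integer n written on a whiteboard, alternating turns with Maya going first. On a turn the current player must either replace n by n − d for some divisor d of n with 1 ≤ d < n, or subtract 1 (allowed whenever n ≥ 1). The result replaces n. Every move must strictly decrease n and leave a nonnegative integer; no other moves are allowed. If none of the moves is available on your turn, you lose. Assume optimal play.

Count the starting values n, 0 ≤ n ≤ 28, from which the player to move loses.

14

Compute win/loss labels from the base case upward. A position with no move is L. Any other position is W if it can reach an L in one move, else L.
n=0: no move → L
n=1: W (go to 0, an L position)
n=2: L (sole option 1(W) is W)
n=3: W (go to 2, an L position)
n=4: W (go to 2, an L position)
n=5: L (sole option 4(W) is W)
n=6: W (go to 5, an L position)
n=7: L (sole option 6(W) is W)
n=8: W (go to 7, an L position)
n=9: L (options 6(W), 8(W) are all W)
n=10: W (go to 5, an L position)
n=11: L (sole option 10(W) is W)
n=12: W (go to 9, an L position)
n=13: L (sole option 12(W) is W)
n=14: W (go to 7, an L position)
n=15: L (options 10(W), 12(W), 14(W) are all W)
n=16: W (go to 15, an L position)
n=17: L (sole option 16(W) is W)
n=18: W (go to 9, an L position)
n=19: L (sole option 18(W) is W)
n=20: W (go to 15, an L position)
n=21: L (options 14(W), 18(W), 20(W) are all W)
n=22: W (go to 11, an L position)
n=23: L (sole option 22(W) is W)
n=24: W (go to 21, an L position)
n=25: L (options 20(W), 24(W) are all W)
n=26: W (go to 13, an L position)
n=27: L (options 18(W), 24(W), 26(W) are all W)
n=28: W (go to 21, an L position)
L entries with 0 ≤ n ≤ 28: n = 0, 2, 5, 7, 9, 11, 13, 15, 17, 19, 21, 23, 25, 27; that makes 14.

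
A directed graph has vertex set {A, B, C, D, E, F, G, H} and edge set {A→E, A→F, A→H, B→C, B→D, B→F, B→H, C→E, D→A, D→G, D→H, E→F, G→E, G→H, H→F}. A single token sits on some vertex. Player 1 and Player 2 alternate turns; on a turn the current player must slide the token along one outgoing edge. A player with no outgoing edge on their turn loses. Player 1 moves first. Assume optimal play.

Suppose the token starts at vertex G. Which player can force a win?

Player 2 wins.

Work bottom-up. With no move the player to move loses. Otherwise the position is W if at least one move leads to an L position for the opponent, and L if every move leads to a W.
Every edge goes from a vertex to one that appears earlier in the order F, E, H, A, C, G, D, B, so processing vertices in that order labels each vertex after all of its successors.
F: no outgoing edge → L
E: →F(L), so W
H: →F(L), so W
A: →F(L), so W
C: →E(W) only, which is W, so L
G: →H(W), E(W) — all W, so L
D: →G(L), so W
B: →C(L), so W
Every move from G reaches a W position, so the mover loses.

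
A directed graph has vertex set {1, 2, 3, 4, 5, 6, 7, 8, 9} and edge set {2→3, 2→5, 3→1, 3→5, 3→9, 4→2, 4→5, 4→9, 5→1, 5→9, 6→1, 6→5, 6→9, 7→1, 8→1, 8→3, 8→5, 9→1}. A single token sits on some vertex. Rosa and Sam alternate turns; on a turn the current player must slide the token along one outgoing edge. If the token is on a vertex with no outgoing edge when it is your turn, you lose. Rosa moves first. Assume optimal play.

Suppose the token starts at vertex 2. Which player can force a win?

Work bottom-up. With no move the player to move loses. Otherwise the position is W if at least one move leads to an L position for the opponent, and L if every move leads to a W.
Every edge goes from a vertex to one that appears earlier in the order 1, 9, 5, 6, 3, 2, 8, 7, 4, so processing vertices in that order labels each vertex after all of its successors.
1: no outgoing edge → L
9: →1(L), so W
5: →1(L), so W
6: →1(L), so W
3: →1(L), so W
2: →3(W), 5(W) — all W, so L
8: →1(L), so W
7: →1(L), so W
4: →2(L), so W
The starting position 2 is L: whatever Rosa does, the opponent receives a W position.

Sam wins.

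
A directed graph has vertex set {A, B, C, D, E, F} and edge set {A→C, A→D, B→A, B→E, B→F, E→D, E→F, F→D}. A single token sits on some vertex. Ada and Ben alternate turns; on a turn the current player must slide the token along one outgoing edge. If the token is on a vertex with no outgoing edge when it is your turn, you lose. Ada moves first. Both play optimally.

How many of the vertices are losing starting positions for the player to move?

3

Use the standard recursion: the mover loses at a terminal position; elsewhere, the mover wins exactly when some move hands the opponent an L position.
Every edge goes from a vertex to one that appears earlier in the order C, D, A, F, E, B, so processing vertices in that order labels each vertex after all of its successors.
C: no outgoing edge → L
D: no outgoing edge → L
A: W (go to D, an L position)
F: W (go to D, an L position)
E: W (go to D, an L position)
B: L (options E(W), F(W), A(W) are all W)
The L vertices are B, C, D; that is 3 in all.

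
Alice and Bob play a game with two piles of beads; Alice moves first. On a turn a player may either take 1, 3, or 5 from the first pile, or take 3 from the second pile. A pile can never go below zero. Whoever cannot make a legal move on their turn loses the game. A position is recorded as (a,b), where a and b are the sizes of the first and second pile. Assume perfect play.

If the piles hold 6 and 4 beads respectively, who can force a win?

Alice wins.

Classify positions by backward induction: terminal positions (no move available) are L. From any other position, the mover wins iff some move reaches an L.
No move ever increases a pile, so every position that can arise here has a ≤ 6 and b ≤ 4; it is enough to label the cells with 0 ≤ a ≤ 6 and 0 ≤ b ≤ 4.
Every move lowers a or b (never raises either), so fill the grid row by row in increasing a, and left to right within a row: each cell's successors are then already labelled.
      b=0  b=1  b=2  b=3  b=4
a=0:    L    L    L    W    W
a=1:    W    W    W    L    L
a=2:    L    L    L    W    W
a=3:    W    W    W    L    L
a=4:    L    L    L    W    W
a=5:    W    W    W    L    L
a=6:    L    L    L    W    W
Cells with no legal move (terminal, hence L): (0,0), (0,1), (0,2).
The remaining L cells, each justified by listing all of its moves:
(1,3): moves to (0,3)(W), (1,0)(W); every one is W ⇒ L
(1,4): moves to (0,4)(W), (1,1)(W); every one is W ⇒ L
(2,0): the only move is to (1,0)(W), a W ⇒ L
(2,1): the only move is to (1,1)(W), a W ⇒ L
(2,2): the only move is to (1,2)(W), a W ⇒ L
(3,3): moves to (2,3)(W), (0,3)(W), (3,0)(W); every one is W ⇒ L
(3,4): moves to (2,4)(W), (0,4)(W), (3,1)(W); every one is W ⇒ L
(4,0): moves to (3,0)(W), (1,0)(W); every one is W ⇒ L
(4,1): moves to (3,1)(W), (1,1)(W); every one is W ⇒ L
(4,2): moves to (3,2)(W), (1,2)(W); every one is W ⇒ L
(5,3): moves to (4,3)(W), (2,3)(W), (0,3)(W), (5,0)(W); every one is W ⇒ L
(5,4): moves to (4,4)(W), (2,4)(W), (0,4)(W), (5,1)(W); every one is W ⇒ L
(6,0): moves to (5,0)(W), (3,0)(W), (1,0)(W); every one is W ⇒ L
(6,1): moves to (5,1)(W), (3,1)(W), (1,1)(W); every one is W ⇒ L
(6,2): moves to (5,2)(W), (3,2)(W), (1,2)(W); every one is W ⇒ L
Every other cell has at least one move into one of the L cells above, so it is W.
From (6,4) Alice can move to (5,4), reaching an L position.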